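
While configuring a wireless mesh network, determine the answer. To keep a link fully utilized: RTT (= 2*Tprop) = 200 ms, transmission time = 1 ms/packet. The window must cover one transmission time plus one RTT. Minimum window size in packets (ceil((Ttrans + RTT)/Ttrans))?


Given: Ttrans = 1 ms, RTT = 200 ms (= 2 * Tprop, Tprop = 100 ms)
Time until first ACK returns = Ttrans + RTT = 1 + 200 = 201 ms
Need W * Ttrans >= Ttrans + RTT  ->  W >= (Ttrans + RTT) / Ttrans
(Ttrans + RTT) / Ttrans = 201 / 1 = 201
W_min = ceil(201) = 201

201


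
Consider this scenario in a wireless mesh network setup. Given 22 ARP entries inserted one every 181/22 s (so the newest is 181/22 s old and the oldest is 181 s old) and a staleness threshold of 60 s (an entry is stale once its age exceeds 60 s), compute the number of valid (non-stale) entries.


Ages are k * 181/22 s for k = 1..22 (spacing = 8.2273 s).
Entry k is valid iff k * 181/22 <= 60 iff k <= 22 * 60 / 181 = 7.2928
n_valid = floor(7.2928) = 7
(n_stale = 22 - 7 = 15)

7


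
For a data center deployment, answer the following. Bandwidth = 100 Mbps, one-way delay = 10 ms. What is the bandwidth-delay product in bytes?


Given: bandwidth = 100 Mbps, delay = 10 ms
BDP in bits = 100 * 10^6 * 10 / 1000
BDP in bits = 1000000
BDP in bytes = 1000000 / 8 = 125000

125000


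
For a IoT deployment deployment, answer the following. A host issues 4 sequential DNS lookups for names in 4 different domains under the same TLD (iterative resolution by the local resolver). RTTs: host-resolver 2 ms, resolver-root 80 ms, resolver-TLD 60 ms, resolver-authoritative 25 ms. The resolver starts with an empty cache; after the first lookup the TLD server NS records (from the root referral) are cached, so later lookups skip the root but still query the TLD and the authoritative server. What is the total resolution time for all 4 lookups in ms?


Lookup 1 (cold cache): local + root + TLD + auth = 2 + 80 + 60 + 25 = 167 ms
Lookups 2..4 (TLD NS cached -> skip root; new domain -> still ask TLD and auth): local + TLD + auth = 2 + 60 + 25 = 87 ms each
Remaining 3 lookups: 3 * 87 = 261 ms
Total = 167 + 261 = 428 ms

428


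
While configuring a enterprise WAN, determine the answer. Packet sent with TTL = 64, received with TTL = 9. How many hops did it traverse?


Given: initial TTL = 64, received TTL = 9
Hops = initial TTL - received TTL
Hops = 64 - 9 = 55

55


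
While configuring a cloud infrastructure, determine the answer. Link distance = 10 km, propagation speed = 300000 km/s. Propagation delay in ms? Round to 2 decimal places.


Given: distance = 10 km, speed = 300000 km/s
Delay = distance / speed = 10 / 300000 seconds
Delay in ms = 10 * 1000 / 300000
Delay = 0.0333 ms
Rounded to 2 dp = 0.03 ms

0.03


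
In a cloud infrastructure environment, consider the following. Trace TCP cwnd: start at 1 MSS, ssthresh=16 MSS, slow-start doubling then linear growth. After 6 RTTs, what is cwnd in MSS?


RTT 0: cwnd = 1 MSS (initial)
RTT 1: cwnd = 2 MSS (slow start, doubled)
RTT 2: cwnd = 4 MSS (slow start, doubled)
RTT 3: cwnd = 8 MSS (slow start, doubled)
RTT 4: cwnd = 16 MSS (slow start, doubled)
RTT 5: cwnd = 17 MSS (congestion avoidance, +1)
RTT 6: cwnd = 18 MSS (congestion avoidance, +1)

18


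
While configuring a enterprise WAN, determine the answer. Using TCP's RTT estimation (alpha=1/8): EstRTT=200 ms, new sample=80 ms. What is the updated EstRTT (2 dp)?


Given: EstRTT = 200 ms, SampleRTT = 80 ms, alpha = 1/8
New EstRTT = (1 - alpha) * EstRTT + alpha * SampleRTT
(7/8) * 200 = 175
(1/8) * 80 = 10
New EstRTT = 175 + 10 = 185 ms -> 185.00 ms (2 dp)

185.00


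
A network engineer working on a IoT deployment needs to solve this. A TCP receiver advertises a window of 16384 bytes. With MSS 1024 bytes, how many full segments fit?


Given: RWND = 16384 bytes, MSS = 1024 bytes
Full segments = floor(RWND / MSS)
Full segments = floor(16384 / 1024)
Full segments = floor(16.0) = 16

16


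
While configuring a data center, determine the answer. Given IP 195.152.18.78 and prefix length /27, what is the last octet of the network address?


Given: IP = 195.152.18.78, prefix = /27
Subnet mask = 255.255.255.224
Last octet of IP: 78
Last octet of mask: 224
Network last octet = 78 AND 224 = 64

64


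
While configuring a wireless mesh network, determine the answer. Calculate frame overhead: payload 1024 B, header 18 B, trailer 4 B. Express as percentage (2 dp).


Given: payload = 1024 B, header = 18 B, trailer = 4 B
Overhead bytes = header + trailer = 18 + 4 = 22
Total frame = payload + overhead = 1024 + 22 = 1046
Overhead % = 22 / 1046 * 100 = 2.1033% -> 2.10% (2 dp)

2.10


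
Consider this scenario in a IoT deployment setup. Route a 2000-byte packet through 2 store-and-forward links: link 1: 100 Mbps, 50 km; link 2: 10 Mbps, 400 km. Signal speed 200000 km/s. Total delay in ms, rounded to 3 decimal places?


Packet = 2000 bytes = 16000 bits. Store-and-forward: sum (t_trans + t_prop) per link.
Link 1: t_trans = 16000/(100*10^6) s = 0.1600 ms; t_prop = 50/200000 s = 0.2500 ms; subtotal = 0.4100 ms
Link 2: t_trans = 16000/(10*10^6) s = 1.6000 ms; t_prop = 400/200000 s = 2.0000 ms; subtotal = 3.6000 ms
End-to-end = 0.4100 + 3.6000 = 4.0100 ms -> 4.010 ms (3 dp)

4.010


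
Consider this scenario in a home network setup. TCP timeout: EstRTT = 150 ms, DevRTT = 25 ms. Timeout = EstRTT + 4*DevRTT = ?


Given: EstRTT = 150 ms, DevRTT = 25 ms
Timeout = EstRTT + 4 * DevRTT
4 * DevRTT = 4 * 25 = 100
Timeout = 150 + 100 = 250 ms

250


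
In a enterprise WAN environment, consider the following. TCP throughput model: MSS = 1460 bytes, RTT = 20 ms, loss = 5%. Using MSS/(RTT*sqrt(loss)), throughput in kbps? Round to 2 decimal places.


Given: MSS = 1460 bytes, RTT = 20 ms, loss = 5%
RTT in seconds = 20 / 1000 = 0.02
Loss rate = 5% = 0.05
sqrt(loss) = sqrt(0.05) = 0.223606797750
Throughput (bytes/s) = 1460 / (0.02 * 0.223606797750) = 326465.9247
Throughput (kbps) = 326465.9247 * 8 / 1000 = 2611.727398 -> 2611.73 kbps (2 dp)

2611.73


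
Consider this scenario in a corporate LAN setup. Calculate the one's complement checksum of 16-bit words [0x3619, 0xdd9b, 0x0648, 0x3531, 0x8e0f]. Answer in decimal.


Given words: [0x3619, 0xdd9b, 0x0648, 0x3531, 0x8e0f]
Step 1: Sum all words
Raw sum = 13849 + 56731 + 1608 + 13617 + 36367 = 122172
Step 2: Fold carry: (56636 + 1) = 56637
One's complement = ~56637 & 0xFFFF = 8898

8898


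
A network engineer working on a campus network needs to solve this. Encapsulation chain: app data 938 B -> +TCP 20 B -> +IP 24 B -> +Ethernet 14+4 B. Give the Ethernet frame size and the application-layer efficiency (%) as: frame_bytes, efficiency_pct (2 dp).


TCP segment = 938 + 20 = 958 B
IP packet = 958 + 24 = 982 B
Ethernet frame = 982 + 14 + 4 = 1000 B
Efficiency = app / frame = 938 / 1000 = 0.938000 = 93.8000% -> 93.80% (2 dp)

1000, 93.80


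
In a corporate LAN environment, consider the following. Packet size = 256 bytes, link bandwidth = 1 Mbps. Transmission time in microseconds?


Given: packet = 256 bytes, bandwidth = 1 Mbps
Packet in bits = 256 * 8 = 2048 bits
Bandwidth = 1 * 10^6 = 1000000 bps
Time = 2048 / 1000000 seconds
Time in us = 2048 * 10^6 / 1000000 = 2048

2048


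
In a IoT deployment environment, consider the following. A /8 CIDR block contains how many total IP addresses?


Given: CIDR prefix /8
Host bits = 32 - 8 = 24
Total addresses = 2^24 = 16777216

16777216


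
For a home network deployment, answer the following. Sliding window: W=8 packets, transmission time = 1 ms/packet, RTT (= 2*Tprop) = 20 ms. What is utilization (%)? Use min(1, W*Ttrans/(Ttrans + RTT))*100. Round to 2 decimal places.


Given: W = 8, Ttrans = 1 ms, RTT = 20 ms (= 2 * Tprop, Tprop = 10 ms)
Cycle time = Ttrans + RTT = 1 + 20 = 21 ms (first packet sent until its ACK returns)
W * Ttrans = 8 * 1 = 8 ms of sending per cycle
W * Ttrans / (Ttrans + RTT) = 8 / 21 = 0.380952
U = min(1, 0.380952) = 0.380952
U% = 38.10%

38.10


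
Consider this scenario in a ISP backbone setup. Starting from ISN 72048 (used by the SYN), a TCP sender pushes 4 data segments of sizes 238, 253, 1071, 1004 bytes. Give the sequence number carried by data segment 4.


The SYN occupies sequence number ISN = 72048, so the first data byte is ISN + 1 = 72049.
SEQ of data segment i = (ISN + 1) + sum of payload sizes of segments 1..i-1.
Segment 1: SEQ = 72049, payload = 238 bytes
Segment 2: SEQ = 72287, payload = 253 bytes
Segment 3: SEQ = 72540, payload = 1071 bytes
Segment 4: SEQ = 73611, payload = 1004 bytes
SEQ of segment 4 = 72049 + 238 + 253 + 1071 = 73611

73611


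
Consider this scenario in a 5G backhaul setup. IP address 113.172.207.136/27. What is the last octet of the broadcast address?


Given: IP = 113.172.207.136, prefix = /27
Host bits = 32 - 27 = 5
Network last octet = 136 AND mask = 128
Host part size = 2^5 - 1 = 31
Broadcast last octet = 128 OR 31 = 159

159


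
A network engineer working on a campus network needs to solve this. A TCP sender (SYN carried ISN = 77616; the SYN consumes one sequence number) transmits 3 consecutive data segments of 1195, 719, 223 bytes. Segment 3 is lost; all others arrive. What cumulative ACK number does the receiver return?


SYN uses sequence number 77616; first data byte = ISN + 1 = 77617.
Segment 1: SEQ = 77617, len = 1195 B, covers [77617, 78811]
Segment 2: SEQ = 78812, len = 719 B, covers [78812, 79530]
Segment 3: SEQ = 79531, len = 223 B, covers [79531, 79753] [LOST]
In-order data received: bytes [77617, 79530] (segments 1..2).
Segment 3 missing -> gap begins at byte 79531.
Cumulative ACK = next expected in-order byte = 77617 + 1195 + 719 = 79531

79531


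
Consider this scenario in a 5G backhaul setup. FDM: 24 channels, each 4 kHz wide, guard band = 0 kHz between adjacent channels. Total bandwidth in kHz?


Given: 24 channels, 4 kHz each, guard = 0 kHz
Channel bandwidth = 24 * 4 = 96 kHz
Guard bands = 23 gaps * 0 kHz = 0 kHz
Total = 96 + 0 = 96 kHz

96


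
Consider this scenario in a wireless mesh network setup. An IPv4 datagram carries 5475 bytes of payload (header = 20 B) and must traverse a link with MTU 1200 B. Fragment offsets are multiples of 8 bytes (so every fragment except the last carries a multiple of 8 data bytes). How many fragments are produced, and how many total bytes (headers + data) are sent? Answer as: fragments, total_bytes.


Max data per non-final fragment = floor((MTU - header)/8)*8 = floor((1200 - 20)/8)*8 = floor(1180/8)*8 = 1176 B
Final fragment needs no 8-byte alignment: it can carry up to MTU - header = 1180 B
Non-final fragments needed = ceil((payload - 1180) / 1176) = ceil(4295/1176) = ceil(3.6522) = 4
Number of fragments = 4 + 1 = 5
Fragment sizes (data): 4 * 1176 B + 771 B (last, 771 <= 1180 OK)
Total bytes sent = payload + n_frags * header = 5475 + 5*20 = 5475 + 100 = 5575 B

5, 5575


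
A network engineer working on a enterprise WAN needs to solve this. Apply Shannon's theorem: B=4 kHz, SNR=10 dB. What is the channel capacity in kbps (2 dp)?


Given: B = 4 kHz, SNR = 10 dB
SNR linear = 10^(10/10) = 10
1 + SNR = 11
log2(11) = 3.4594316186
C = 4 * 1000 * 3.4594316186 = 13837.7265 bps
C = 13.837726 kbps -> 13.84 kbps (2 dp)

13.84


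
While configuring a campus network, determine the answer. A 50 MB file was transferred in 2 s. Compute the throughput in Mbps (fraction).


Given: file = 50 MB, time = 2 s
File in Mb = 50 * 8 = 400 Mb
Throughput = 400 / 2 Mbps
Throughput = 200 Mbps

200


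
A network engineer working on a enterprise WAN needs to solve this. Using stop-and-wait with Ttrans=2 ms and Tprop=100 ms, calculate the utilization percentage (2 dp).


Given: Ttrans = 2 ms, Tprop = 100 ms
RTT = 2 * Tprop = 2 * 100 = 200 ms
U = Ttrans / (Ttrans + RTT)
U = 2 / (2 + 200)
U = 2 / 202 = 0.009901
U% = 0.99%

0.99


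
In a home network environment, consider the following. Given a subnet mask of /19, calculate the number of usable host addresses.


Given: subnet mask /19
Host bits = 32 - 19 = 13
Total addresses = 2^13 = 8192
Usable hosts = 8192 - 2 (network + broadcast) = 8190

8190


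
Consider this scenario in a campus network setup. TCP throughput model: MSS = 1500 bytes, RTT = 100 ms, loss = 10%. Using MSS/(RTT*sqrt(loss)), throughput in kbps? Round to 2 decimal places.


Given: MSS = 1500 bytes, RTT = 100 ms, loss = 10%
RTT in seconds = 100 / 1000 = 0.1
Loss rate = 10% = 0.1
sqrt(loss) = sqrt(0.1) = 0.316227766017
Throughput (bytes/s) = 1500 / (0.1 * 0.316227766017) = 47434.1649
Throughput (kbps) = 47434.1649 * 8 / 1000 = 379.473319 -> 379.47 kbps (2 dp)

379.47


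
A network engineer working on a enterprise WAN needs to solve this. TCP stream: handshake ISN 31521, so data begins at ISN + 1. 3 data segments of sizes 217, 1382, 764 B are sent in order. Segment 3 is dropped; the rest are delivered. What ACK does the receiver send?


SYN uses sequence number 31521; first data byte = ISN + 1 = 31522.
Segment 1: SEQ = 31522, len = 217 B, covers [31522, 31738]
Segment 2: SEQ = 31739, len = 1382 B, covers [31739, 33120]
Segment 3: SEQ = 33121, len = 764 B, covers [33121, 33884] [LOST]
In-order data received: bytes [31522, 33120] (segments 1..2).
Segment 3 missing -> gap begins at byte 33121.
Cumulative ACK = next expected in-order byte = 31522 + 217 + 1382 = 33121

33121


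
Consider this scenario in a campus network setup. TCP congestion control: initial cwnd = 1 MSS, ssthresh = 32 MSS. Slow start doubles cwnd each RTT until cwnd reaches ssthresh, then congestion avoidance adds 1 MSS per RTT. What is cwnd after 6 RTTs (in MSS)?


RTT 0: cwnd = 1 MSS (initial)
RTT 1: cwnd = 2 MSS (slow start, doubled)
RTT 2: cwnd = 4 MSS (slow start, doubled)
RTT 3: cwnd = 8 MSS (slow start, doubled)
RTT 4: cwnd = 16 MSS (slow start, doubled)
RTT 5: cwnd = 32 MSS (slow start, doubled)
RTT 6: cwnd = 33 MSS (congestion avoidance, +1)

33


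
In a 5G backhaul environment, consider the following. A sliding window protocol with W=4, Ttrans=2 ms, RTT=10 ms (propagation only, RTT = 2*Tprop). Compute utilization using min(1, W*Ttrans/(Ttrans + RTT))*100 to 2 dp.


Given: W = 4, Ttrans = 2 ms, RTT = 10 ms (= 2 * Tprop, Tprop = 5 ms)
Cycle time = Ttrans + RTT = 2 + 10 = 12 ms (first packet sent until its ACK returns)
W * Ttrans = 4 * 2 = 8 ms of sending per cycle
W * Ttrans / (Ttrans + RTT) = 8 / 12 = 0.666667
U = min(1, 0.666667) = 0.666667
U% = 66.67%

66.67


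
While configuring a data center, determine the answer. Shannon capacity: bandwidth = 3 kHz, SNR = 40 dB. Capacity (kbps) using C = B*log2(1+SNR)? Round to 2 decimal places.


Given: B = 3 kHz, SNR = 40 dB
SNR linear = 10^(40/10) = 10000
1 + SNR = 10001
log2(10001) = 13.2878566418
C = 3 * 1000 * 13.2878566418 = 39863.5699 bps
C = 39.863570 kbps -> 39.86 kbps (2 dp)

39.86


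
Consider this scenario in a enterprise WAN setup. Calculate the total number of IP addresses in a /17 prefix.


Given: CIDR prefix /17
Host bits = 32 - 17 = 15
Total addresses = 2^15 = 32768

32768


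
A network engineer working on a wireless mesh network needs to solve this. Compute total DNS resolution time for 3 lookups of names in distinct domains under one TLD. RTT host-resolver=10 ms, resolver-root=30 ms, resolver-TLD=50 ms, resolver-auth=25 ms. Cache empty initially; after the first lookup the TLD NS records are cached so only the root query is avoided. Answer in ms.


Lookup 1 (cold cache): local + root + TLD + auth = 10 + 30 + 50 + 25 = 115 ms
Lookups 2..3 (TLD NS cached -> skip root; new domain -> still ask TLD and auth): local + TLD + auth = 10 + 50 + 25 = 85 ms each
Remaining 2 lookups: 2 * 85 = 170 ms
Total = 115 + 170 = 285 ms

285


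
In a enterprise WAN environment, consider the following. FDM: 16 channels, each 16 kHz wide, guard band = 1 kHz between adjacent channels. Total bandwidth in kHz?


Given: 16 channels, 16 kHz each, guard = 1 kHz
Channel bandwidth = 16 * 16 = 256 kHz
Guard bands = 15 gaps * 1 kHz = 15 kHz
Total = 256 + 15 = 271 kHz

271


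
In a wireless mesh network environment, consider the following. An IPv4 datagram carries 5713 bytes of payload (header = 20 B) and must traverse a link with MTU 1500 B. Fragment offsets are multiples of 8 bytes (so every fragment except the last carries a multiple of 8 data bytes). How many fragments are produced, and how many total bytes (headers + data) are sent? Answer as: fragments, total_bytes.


Max data per non-final fragment = floor((MTU - header)/8)*8 = floor((1500 - 20)/8)*8 = floor(1480/8)*8 = 1480 B
Final fragment needs no 8-byte alignment: it can carry up to MTU - header = 1480 B
Non-final fragments needed = ceil((payload - 1480) / 1480) = ceil(4233/1480) = ceil(2.8601) = 3
Number of fragments = 3 + 1 = 4
Fragment sizes (data): 3 * 1480 B + 1273 B (last, 1273 <= 1480 OK)
Total bytes sent = payload + n_frags * header = 5713 + 4*20 = 5713 + 80 = 5793 B

4, 5793


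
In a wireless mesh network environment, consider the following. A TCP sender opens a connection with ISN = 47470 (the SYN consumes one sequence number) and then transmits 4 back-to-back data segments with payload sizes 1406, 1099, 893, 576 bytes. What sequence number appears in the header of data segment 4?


The SYN occupies sequence number ISN = 47470, so the first data byte is ISN + 1 = 47471.
SEQ of data segment i = (ISN + 1) + sum of payload sizes of segments 1..i-1.
Segment 1: SEQ = 47471, payload = 1406 bytes
Segment 2: SEQ = 48877, payload = 1099 bytes
Segment 3: SEQ = 49976, payload = 893 bytes
Segment 4: SEQ = 50869, payload = 576 bytes
SEQ of segment 4 = 47471 + 1406 + 1099 + 893 = 50869

50869


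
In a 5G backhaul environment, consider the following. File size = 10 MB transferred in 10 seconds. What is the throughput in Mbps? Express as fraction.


Given: file = 10 MB, time = 10 s
File in Mb = 10 * 8 = 80 Mb
Throughput = 80 / 10 Mbps
Throughput = 8 Mbps

8


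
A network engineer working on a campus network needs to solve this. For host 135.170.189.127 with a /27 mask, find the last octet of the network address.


Given: IP = 135.170.189.127, prefix = /27
Subnet mask = 255.255.255.224
Last octet of IP: 127
Last octet of mask: 224
Network last octet = 127 AND 224 = 96

96


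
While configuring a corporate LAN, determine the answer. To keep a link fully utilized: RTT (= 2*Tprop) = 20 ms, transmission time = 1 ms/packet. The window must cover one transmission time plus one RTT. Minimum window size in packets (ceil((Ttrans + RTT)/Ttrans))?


Given: Ttrans = 1 ms, RTT = 20 ms (= 2 * Tprop, Tprop = 10 ms)
Time until first ACK returns = Ttrans + RTT = 1 + 20 = 21 ms
Need W * Ttrans >= Ttrans + RTT  ->  W >= (Ttrans + RTT) / Ttrans
(Ttrans + RTT) / Ttrans = 21 / 1 = 21
W_min = ceil(21) = 21

21


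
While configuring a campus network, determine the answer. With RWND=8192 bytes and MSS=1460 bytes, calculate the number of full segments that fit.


Given: RWND = 8192 bytes, MSS = 1460 bytes
Full segments = floor(RWND / MSS)
Full segments = floor(8192 / 1460)
Full segments = floor(5.611) = 5

5


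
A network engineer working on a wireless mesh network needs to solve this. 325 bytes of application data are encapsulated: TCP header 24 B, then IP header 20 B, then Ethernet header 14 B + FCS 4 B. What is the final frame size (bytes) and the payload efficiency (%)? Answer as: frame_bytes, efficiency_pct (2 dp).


TCP segment = 325 + 24 = 349 B
IP packet = 349 + 20 = 369 B
Ethernet frame = 369 + 14 + 4 = 387 B
Efficiency = app / frame = 325 / 387 = 0.839793 = 83.9793% -> 83.98% (2 dp)

387, 83.98


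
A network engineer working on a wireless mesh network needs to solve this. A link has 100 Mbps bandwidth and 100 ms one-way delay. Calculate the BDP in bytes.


Given: bandwidth = 100 Mbps, delay = 100 ms
BDP in bits = 100 * 10^6 * 100 / 1000
BDP in bits = 10000000
BDP in bytes = 10000000 / 8 = 1250000

1250000


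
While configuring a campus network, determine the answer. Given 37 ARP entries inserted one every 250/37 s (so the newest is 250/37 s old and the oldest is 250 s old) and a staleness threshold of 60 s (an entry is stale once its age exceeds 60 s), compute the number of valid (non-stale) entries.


Ages are k * 250/37 s for k = 1..37 (spacing = 6.7568 s).
Entry k is valid iff k * 250/37 <= 60 iff k <= 37 * 60 / 250 = 8.8800
n_valid = floor(8.8800) = 8
(n_stale = 37 - 8 = 29)

8


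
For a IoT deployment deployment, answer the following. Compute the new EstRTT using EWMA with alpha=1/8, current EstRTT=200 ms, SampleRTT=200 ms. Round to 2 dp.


Given: EstRTT = 200 ms, SampleRTT = 200 ms, alpha = 1/8
New EstRTT = (1 - alpha) * EstRTT + alpha * SampleRTT
(7/8) * 200 = 175
(1/8) * 200 = 25
New EstRTT = 175 + 25 = 200 ms -> 200.00 ms (2 dp)

200.00


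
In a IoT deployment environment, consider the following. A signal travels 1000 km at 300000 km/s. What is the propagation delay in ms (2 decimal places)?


Given: distance = 1000 km, speed = 300000 km/s
Delay = distance / speed = 1000 / 300000 seconds
Delay in ms = 1000 * 1000 / 300000
Delay = 3.3333 ms
Rounded to 2 dp = 3.33 ms

3.33


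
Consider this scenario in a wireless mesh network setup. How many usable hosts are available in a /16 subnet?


Given: subnet mask /16
Host bits = 32 - 16 = 16
Total addresses = 2^16 = 65536
Usable hosts = 65536 - 2 (network + broadcast) = 65534

65534


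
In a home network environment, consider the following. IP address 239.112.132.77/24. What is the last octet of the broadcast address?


Given: IP = 239.112.132.77, prefix = /24
Host bits = 32 - 24 = 8
Network last octet = 77 AND mask = 0
Host part size = 2^8 - 1 = 255
Broadcast last octet = 0 OR 255 = 255

255


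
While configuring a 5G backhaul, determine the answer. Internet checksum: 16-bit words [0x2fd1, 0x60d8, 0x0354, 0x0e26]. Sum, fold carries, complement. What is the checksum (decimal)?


Given words: [0x2fd1, 0x60d8, 0x0354, 0x0e26]
Step 1: Sum all words
Raw sum = 12241 + 24792 + 852 + 3622 = 41507
One's complement = ~41507 & 0xFFFF = 24028

24028


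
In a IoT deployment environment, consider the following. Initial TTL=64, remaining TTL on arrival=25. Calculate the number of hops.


Given: initial TTL = 64, received TTL = 25
Hops = initial TTL - received TTL
Hops = 64 - 25 = 39

39


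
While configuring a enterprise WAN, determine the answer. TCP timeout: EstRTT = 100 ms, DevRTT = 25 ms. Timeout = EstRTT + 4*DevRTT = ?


Given: EstRTT = 100 ms, DevRTT = 25 ms
Timeout = EstRTT + 4 * DevRTT
4 * DevRTT = 4 * 25 = 100
Timeout = 100 + 100 = 200 ms

200


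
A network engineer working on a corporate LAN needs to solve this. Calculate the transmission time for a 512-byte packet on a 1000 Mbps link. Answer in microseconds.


Given: packet = 512 bytes, bandwidth = 1000 Mbps
Packet in bits = 512 * 8 = 4096 bits
Bandwidth = 1000 * 10^6 = 1000000000 bps
Time = 4096 / 1000000000 seconds
Time in us = 4096 * 10^6 / 1000000000 = 4.096

4.096


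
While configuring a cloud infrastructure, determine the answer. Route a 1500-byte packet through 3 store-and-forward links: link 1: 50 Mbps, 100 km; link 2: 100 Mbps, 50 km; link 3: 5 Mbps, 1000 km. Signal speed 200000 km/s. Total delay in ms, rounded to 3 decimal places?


Packet = 1500 bytes = 12000 bits. Store-and-forward: sum (t_trans + t_prop) per link.
Link 1: t_trans = 12000/(50*10^6) s = 0.2400 ms; t_prop = 100/200000 s = 0.5000 ms; subtotal = 0.7400 ms
Link 2: t_trans = 12000/(100*10^6) s = 0.1200 ms; t_prop = 50/200000 s = 0.2500 ms; subtotal = 0.3700 ms
Link 3: t_trans = 12000/(5*10^6) s = 2.4000 ms; t_prop = 1000/200000 s = 5.0000 ms; subtotal = 7.4000 ms
End-to-end = 0.7400 + 0.3700 + 7.4000 = 8.5100 ms -> 8.510 ms (3 dp)

8.510


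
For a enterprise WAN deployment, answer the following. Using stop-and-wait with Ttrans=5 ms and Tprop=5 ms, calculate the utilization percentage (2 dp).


Given: Ttrans = 5 ms, Tprop = 5 ms
RTT = 2 * Tprop = 2 * 5 = 10 ms
U = Ttrans / (Ttrans + RTT)
U = 5 / (5 + 10)
U = 5 / 15 = 0.333333
U% = 33.33%

33.33


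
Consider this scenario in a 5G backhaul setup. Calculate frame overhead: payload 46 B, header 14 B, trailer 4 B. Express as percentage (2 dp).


Given: payload = 46 B, header = 14 B, trailer = 4 B
Overhead bytes = header + trailer = 14 + 4 = 18
Total frame = payload + overhead = 46 + 18 = 64
Overhead % = 18 / 64 * 100 = 28.1250% -> 28.13% (2 dp)

28.13


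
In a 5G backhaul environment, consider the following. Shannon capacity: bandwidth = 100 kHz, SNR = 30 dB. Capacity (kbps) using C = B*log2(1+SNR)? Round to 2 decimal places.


Given: B = 100 kHz, SNR = 30 dB
SNR linear = 10^(30/10) = 1000
1 + SNR = 1001
log2(1001) = 9.9672262588
C = 100 * 1000 * 9.9672262588 = 996722.6259 bps
C = 996.722626 kbps -> 996.72 kbps (2 dp)

996.72


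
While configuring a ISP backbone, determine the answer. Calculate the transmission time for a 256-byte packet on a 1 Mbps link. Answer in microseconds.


Given: packet = 256 bytes, bandwidth = 1 Mbps
Packet in bits = 256 * 8 = 2048 bits
Bandwidth = 1 * 10^6 = 1000000 bps
Time = 2048 / 1000000 seconds
Time in us = 2048 * 10^6 / 1000000 = 2048

2048


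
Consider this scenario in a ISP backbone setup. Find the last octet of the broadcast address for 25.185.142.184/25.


Given: IP = 25.185.142.184, prefix = /25
Host bits = 32 - 25 = 7
Network last octet = 184 AND mask = 128
Host part size = 2^7 - 1 = 127
Broadcast last octet = 128 OR 127 = 255

255


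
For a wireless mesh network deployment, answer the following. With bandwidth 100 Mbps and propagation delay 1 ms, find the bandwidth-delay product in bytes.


Given: bandwidth = 100 Mbps, delay = 1 ms
BDP in bits = 100 * 10^6 * 1 / 1000
BDP in bits = 100000
BDP in bytes = 100000 / 8 = 12500

12500


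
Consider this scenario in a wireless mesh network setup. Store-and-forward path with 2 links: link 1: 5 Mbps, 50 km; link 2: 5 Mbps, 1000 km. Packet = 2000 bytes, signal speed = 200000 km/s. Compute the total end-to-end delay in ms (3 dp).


Packet = 2000 bytes = 16000 bits. Store-and-forward: sum (t_trans + t_prop) per link.
Link 1: t_trans = 16000/(5*10^6) s = 3.2000 ms; t_prop = 50/200000 s = 0.2500 ms; subtotal = 3.4500 ms
Link 2: t_trans = 16000/(5*10^6) s = 3.2000 ms; t_prop = 1000/200000 s = 5.0000 ms; subtotal = 8.2000 ms
End-to-end = 3.4500 + 8.2000 = 11.6500 ms -> 11.650 ms (3 dp)

11.650


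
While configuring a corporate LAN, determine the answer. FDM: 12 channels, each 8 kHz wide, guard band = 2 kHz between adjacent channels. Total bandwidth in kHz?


Given: 12 channels, 8 kHz each, guard = 2 kHz
Channel bandwidth = 12 * 8 = 96 kHz
Guard bands = 11 gaps * 2 kHz = 22 kHz
Total = 96 + 22 = 118 kHz

118


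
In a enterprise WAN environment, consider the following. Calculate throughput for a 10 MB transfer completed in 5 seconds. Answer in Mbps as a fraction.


Given: file = 10 MB, time = 5 s
File in Mb = 10 * 8 = 80 Mb
Throughput = 80 / 5 Mbps
Throughput = 16 Mbps

16


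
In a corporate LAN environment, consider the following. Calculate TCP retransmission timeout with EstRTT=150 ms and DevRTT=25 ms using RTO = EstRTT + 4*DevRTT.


Given: EstRTT = 150 ms, DevRTT = 25 ms
Timeout = EstRTT + 4 * DevRTT
4 * DevRTT = 4 * 25 = 100
Timeout = 150 + 100 = 250 ms

250


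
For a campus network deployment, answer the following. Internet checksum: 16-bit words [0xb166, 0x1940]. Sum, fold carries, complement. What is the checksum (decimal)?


Given words: [0xb166, 0x1940]
Step 1: Sum all words
Raw sum = 45414 + 6464 = 51878
One's complement = ~51878 & 0xFFFF = 13657

13657


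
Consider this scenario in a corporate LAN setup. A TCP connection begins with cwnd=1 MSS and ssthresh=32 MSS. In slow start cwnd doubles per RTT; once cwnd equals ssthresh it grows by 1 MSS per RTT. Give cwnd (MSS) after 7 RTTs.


RTT 0: cwnd = 1 MSS (initial)
RTT 1: cwnd = 2 MSS (slow start, doubled)
RTT 2: cwnd = 4 MSS (slow start, doubled)
RTT 3: cwnd = 8 MSS (slow start, doubled)
RTT 4: cwnd = 16 MSS (slow start, doubled)
RTT 5: cwnd = 32 MSS (slow start, doubled)
RTT 6: cwnd = 33 MSS (congestion avoidance, +1)
RTT 7: cwnd = 34 MSS (congestion avoidance, +1)

34


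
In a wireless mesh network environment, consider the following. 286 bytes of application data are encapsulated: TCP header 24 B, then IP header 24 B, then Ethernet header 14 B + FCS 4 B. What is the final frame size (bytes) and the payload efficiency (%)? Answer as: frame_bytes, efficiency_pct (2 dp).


TCP segment = 286 + 24 = 310 B
IP packet = 310 + 24 = 334 B
Ethernet frame = 334 + 14 + 4 = 352 B
Efficiency = app / frame = 286 / 352 = 0.812500 = 81.2500% -> 81.25% (2 dp)

352, 81.25


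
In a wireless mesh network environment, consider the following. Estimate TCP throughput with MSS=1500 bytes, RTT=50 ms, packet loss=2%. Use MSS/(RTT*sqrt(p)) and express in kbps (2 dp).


Given: MSS = 1500 bytes, RTT = 50 ms, loss = 2%
RTT in seconds = 50 / 1000 = 0.05
Loss rate = 2% = 0.02
sqrt(loss) = sqrt(0.02) = 0.141421356237
Throughput (bytes/s) = 1500 / (0.05 * 0.141421356237) = 212132.0344
Throughput (kbps) = 212132.0344 * 8 / 1000 = 1697.056275 -> 1697.06 kbps (2 dp)

1697.06


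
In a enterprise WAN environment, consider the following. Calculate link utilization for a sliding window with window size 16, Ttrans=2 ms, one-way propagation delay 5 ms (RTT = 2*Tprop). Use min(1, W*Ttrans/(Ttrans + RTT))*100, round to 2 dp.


Given: W = 16, Ttrans = 2 ms, RTT = 10 ms (= 2 * Tprop, Tprop = 5 ms)
Cycle time = Ttrans + RTT = 2 + 10 = 12 ms (first packet sent until its ACK returns)
W * Ttrans = 16 * 2 = 32 ms of sending per cycle
W * Ttrans / (Ttrans + RTT) = 32 / 12 = 2.666667
U = min(1, 2.666667) = 1.000000
U% = 100.00%

100.00


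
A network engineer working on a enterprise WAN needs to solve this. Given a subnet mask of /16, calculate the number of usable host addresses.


Given: subnet mask /16
Host bits = 32 - 16 = 16
Total addresses = 2^16 = 65536
Usable hosts = 65536 - 2 (network + broadcast) = 65534

65534


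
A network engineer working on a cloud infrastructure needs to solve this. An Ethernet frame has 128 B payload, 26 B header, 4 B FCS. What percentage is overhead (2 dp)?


Given: payload = 128 B, header = 26 B, trailer = 4 B
Overhead bytes = header + trailer = 26 + 4 = 30
Total frame = payload + overhead = 128 + 30 = 158
Overhead % = 30 / 158 * 100 = 18.9873% -> 18.99% (2 dp)

18.99


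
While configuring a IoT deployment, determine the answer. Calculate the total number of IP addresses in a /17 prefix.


Given: CIDR prefix /17
Host bits = 32 - 17 = 15
Total addresses = 2^15 = 32768

32768


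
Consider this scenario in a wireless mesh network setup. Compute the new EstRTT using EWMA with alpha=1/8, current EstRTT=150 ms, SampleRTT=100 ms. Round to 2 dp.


Given: EstRTT = 150 ms, SampleRTT = 100 ms, alpha = 1/8
New EstRTT = (1 - alpha) * EstRTT + alpha * SampleRTT
(7/8) * 150 = 131.25
(1/8) * 100 = 12.5
New EstRTT = 131.25 + 12.5 = 143.75 ms -> 143.75 ms (2 dp)

143.75


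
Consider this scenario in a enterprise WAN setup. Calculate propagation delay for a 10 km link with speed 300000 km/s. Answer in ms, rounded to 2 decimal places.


Given: distance = 10 km, speed = 300000 km/s
Delay = distance / speed = 10 / 300000 seconds
Delay in ms = 10 * 1000 / 300000
Delay = 0.0333 ms
Rounded to 2 dp = 0.03 ms

0.03


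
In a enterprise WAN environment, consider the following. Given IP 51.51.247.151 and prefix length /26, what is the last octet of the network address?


Given: IP = 51.51.247.151, prefix = /26
Subnet mask = 255.255.255.192
Last octet of IP: 151
Last octet of mask: 192
Network last octet = 151 AND 192 = 128

128


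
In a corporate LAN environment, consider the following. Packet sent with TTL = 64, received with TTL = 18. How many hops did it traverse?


Given: initial TTL = 64, received TTL = 18
Hops = initial TTL - received TTL
Hops = 64 - 18 = 46

46


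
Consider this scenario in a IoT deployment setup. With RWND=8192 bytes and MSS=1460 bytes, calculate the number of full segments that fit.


Given: RWND = 8192 bytes, MSS = 1460 bytes
Full segments = floor(RWND / MSS)
Full segments = floor(8192 / 1460)
Full segments = floor(5.611) = 5

5


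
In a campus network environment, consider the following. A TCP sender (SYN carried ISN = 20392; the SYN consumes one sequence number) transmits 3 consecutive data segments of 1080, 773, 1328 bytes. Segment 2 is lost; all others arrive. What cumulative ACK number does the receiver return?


SYN uses sequence number 20392; first data byte = ISN + 1 = 20393.
Segment 1: SEQ = 20393, len = 1080 B, covers [20393, 21472]
Segment 2: SEQ = 21473, len = 773 B, covers [21473, 22245] [LOST]
Segment 3: SEQ = 22246, len = 1328 B, covers [22246, 23573]
In-order data received: bytes [20393, 21472] (segments 1..1).
Segment 2 missing -> gap begins at byte 21473; later segments buffered out of order.
Cumulative ACK = next expected in-order byte = 20393 + 1080 = 21473

21473


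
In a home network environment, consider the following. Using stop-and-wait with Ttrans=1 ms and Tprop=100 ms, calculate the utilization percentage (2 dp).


Given: Ttrans = 1 ms, Tprop = 100 ms
RTT = 2 * Tprop = 2 * 100 = 200 ms
U = Ttrans / (Ttrans + RTT)
U = 1 / (1 + 200)
U = 1 / 201 = 0.004975
U% = 0.50%

0.50


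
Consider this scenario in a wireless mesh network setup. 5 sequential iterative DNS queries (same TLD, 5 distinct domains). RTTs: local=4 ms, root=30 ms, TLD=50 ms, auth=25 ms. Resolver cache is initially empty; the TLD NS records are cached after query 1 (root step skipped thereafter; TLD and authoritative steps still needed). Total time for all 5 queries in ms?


Lookup 1 (cold cache): local + root + TLD + auth = 4 + 30 + 50 + 25 = 109 ms
Lookups 2..5 (TLD NS cached -> skip root; new domain -> still ask TLD and auth): local + TLD + auth = 4 + 50 + 25 = 79 ms each
Remaining 4 lookups: 4 * 79 = 316 ms
Total = 109 + 316 = 425 ms

425


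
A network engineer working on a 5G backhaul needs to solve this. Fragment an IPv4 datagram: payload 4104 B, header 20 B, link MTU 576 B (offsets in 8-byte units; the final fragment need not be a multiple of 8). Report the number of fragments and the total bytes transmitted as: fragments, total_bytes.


Max data per non-final fragment = floor((MTU - header)/8)*8 = floor((576 - 20)/8)*8 = floor(556/8)*8 = 552 B
Final fragment needs no 8-byte alignment: it can carry up to MTU - header = 556 B
Non-final fragments needed = ceil((payload - 556) / 552) = ceil(3548/552) = ceil(6.4275) = 7
Number of fragments = 7 + 1 = 8
Fragment sizes (data): 7 * 552 B + 240 B (last, 240 <= 556 OK)
Total bytes sent = payload + n_frags * header = 4104 + 8*20 = 4104 + 160 = 4264 B

8, 4264


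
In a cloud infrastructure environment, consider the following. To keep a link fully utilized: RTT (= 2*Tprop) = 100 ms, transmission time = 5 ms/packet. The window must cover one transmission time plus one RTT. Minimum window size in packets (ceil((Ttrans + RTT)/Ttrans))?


Given: Ttrans = 5 ms, RTT = 100 ms (= 2 * Tprop, Tprop = 50 ms)
Time until first ACK returns = Ttrans + RTT = 5 + 100 = 105 ms
Need W * Ttrans >= Ttrans + RTT  ->  W >= (Ttrans + RTT) / Ttrans
(Ttrans + RTT) / Ttrans = 105 / 5 = 21
W_min = ceil(21) = 21

21


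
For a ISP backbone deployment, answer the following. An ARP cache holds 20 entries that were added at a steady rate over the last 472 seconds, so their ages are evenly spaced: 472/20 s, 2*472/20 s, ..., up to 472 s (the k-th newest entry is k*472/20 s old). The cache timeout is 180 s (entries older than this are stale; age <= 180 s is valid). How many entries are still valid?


Ages are k * 472/20 s for k = 1..20 (spacing = 23.6000 s).
Entry k is valid iff k * 472/20 <= 180 iff k <= 20 * 180 / 472 = 7.6271
n_valid = floor(7.6271) = 7
(n_stale = 20 - 7 = 13)

7


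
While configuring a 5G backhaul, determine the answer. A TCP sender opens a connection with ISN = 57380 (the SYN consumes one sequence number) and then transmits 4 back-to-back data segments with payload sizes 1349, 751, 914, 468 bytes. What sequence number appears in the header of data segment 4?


The SYN occupies sequence number ISN = 57380, so the first data byte is ISN + 1 = 57381.
SEQ of data segment i = (ISN + 1) + sum of payload sizes of segments 1..i-1.
Segment 1: SEQ = 57381, payload = 1349 bytes
Segment 2: SEQ = 58730, payload = 751 bytes
Segment 3: SEQ = 59481, payload = 914 bytes
Segment 4: SEQ = 60395, payload = 468 bytes
SEQ of segment 4 = 57381 + 1349 + 751 + 914 = 60395

60395


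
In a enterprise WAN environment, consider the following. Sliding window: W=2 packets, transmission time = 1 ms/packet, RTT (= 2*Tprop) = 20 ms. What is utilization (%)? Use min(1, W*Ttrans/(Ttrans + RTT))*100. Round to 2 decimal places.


Given: W = 2, Ttrans = 1 ms, RTT = 20 ms (= 2 * Tprop, Tprop = 10 ms)
Cycle time = Ttrans + RTT = 1 + 20 = 21 ms (first packet sent until its ACK returns)
W * Ttrans = 2 * 1 = 2 ms of sending per cycle
W * Ttrans / (Ttrans + RTT) = 2 / 21 = 0.095238
U = min(1, 0.095238) = 0.095238
U% = 9.52%

9.52


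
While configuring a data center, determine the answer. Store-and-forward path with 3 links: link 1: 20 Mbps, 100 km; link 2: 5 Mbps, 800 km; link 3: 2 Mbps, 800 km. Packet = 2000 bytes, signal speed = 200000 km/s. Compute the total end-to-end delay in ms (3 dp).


Packet = 2000 bytes = 16000 bits. Store-and-forward: sum (t_trans + t_prop) per link.
Link 1: t_trans = 16000/(20*10^6) s = 0.8000 ms; t_prop = 100/200000 s = 0.5000 ms; subtotal = 1.3000 ms
Link 2: t_trans = 16000/(5*10^6) s = 3.2000 ms; t_prop = 800/200000 s = 4.0000 ms; subtotal = 7.2000 ms
Link 3: t_trans = 16000/(2*10^6) s = 8.0000 ms; t_prop = 800/200000 s = 4.0000 ms; subtotal = 12.0000 ms
End-to-end = 1.3000 + 7.2000 + 12.0000 = 20.5000 ms -> 20.500 ms (3 dp)

20.500


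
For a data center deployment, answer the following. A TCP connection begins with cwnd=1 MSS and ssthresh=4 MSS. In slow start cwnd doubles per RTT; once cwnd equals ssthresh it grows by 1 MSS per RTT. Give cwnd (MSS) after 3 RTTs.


RTT 0: cwnd = 1 MSS (initial)
RTT 1: cwnd = 2 MSS (slow start, doubled)
RTT 2: cwnd = 4 MSS (slow start, doubled)
RTT 3: cwnd = 5 MSS (congestion avoidance, +1)

5


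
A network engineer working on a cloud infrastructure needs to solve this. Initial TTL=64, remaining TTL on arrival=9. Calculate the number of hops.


Given: initial TTL = 64, received TTL = 9
Hops = initial TTL - received TTL
Hops = 64 - 9 = 55

55


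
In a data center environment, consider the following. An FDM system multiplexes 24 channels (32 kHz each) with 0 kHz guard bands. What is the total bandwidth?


Given: 24 channels, 32 kHz each, guard = 0 kHz
Channel bandwidth = 24 * 32 = 768 kHz
Guard bands = 23 gaps * 0 kHz = 0 kHz
Total = 768 + 0 = 768 kHz

768


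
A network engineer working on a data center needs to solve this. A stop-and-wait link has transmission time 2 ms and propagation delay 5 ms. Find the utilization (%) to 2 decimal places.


Given: Ttrans = 2 ms, Tprop = 5 ms
RTT = 2 * Tprop = 2 * 5 = 10 ms
U = Ttrans / (Ttrans + RTT)
U = 2 / (2 + 10)
U = 2 / 12 = 0.166667
U% = 16.67%

16.67


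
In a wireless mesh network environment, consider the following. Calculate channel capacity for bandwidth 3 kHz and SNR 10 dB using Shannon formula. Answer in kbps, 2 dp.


Given: B = 3 kHz, SNR = 10 dB
SNR linear = 10^(10/10) = 10
1 + SNR = 11
log2(11) = 3.4594316186
C = 3 * 1000 * 3.4594316186 = 10378.2949 bps
C = 10.378295 kbps -> 10.38 kbps (2 dp)

10.38


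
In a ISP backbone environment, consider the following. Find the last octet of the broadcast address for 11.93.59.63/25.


Given: IP = 11.93.59.63, prefix = /25
Host bits = 32 - 25 = 7
Network last octet = 63 AND mask = 0
Host part size = 2^7 - 1 = 127
Broadcast last octet = 0 OR 127 = 127

127


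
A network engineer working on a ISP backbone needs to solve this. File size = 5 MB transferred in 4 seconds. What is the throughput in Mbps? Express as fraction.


Given: file = 5 MB, time = 4 s
File in Mb = 5 * 8 = 40 Mb
Throughput = 40 / 4 Mbps
Throughput = 10 Mbps

10
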